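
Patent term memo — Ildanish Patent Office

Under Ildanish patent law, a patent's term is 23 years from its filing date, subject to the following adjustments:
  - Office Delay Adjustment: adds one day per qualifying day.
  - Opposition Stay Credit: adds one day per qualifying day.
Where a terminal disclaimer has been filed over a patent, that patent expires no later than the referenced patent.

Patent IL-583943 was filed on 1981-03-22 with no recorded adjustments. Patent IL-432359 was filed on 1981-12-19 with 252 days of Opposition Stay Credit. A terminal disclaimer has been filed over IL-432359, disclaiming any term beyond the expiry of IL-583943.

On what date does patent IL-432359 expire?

Natural term of IL-432359:
  Base: filing + 23 years → 19 December 2004.
  Opposition Stay Credit: +252 days → 28 August 2005.
Expiry of referenced patent IL-583943:
  Base: filing + 23 years → 22 March 2004.
Terminal disclaimer: IL-432359 expires on the earlier of 28 August 2005 and 22 March 2004.

2004-03-22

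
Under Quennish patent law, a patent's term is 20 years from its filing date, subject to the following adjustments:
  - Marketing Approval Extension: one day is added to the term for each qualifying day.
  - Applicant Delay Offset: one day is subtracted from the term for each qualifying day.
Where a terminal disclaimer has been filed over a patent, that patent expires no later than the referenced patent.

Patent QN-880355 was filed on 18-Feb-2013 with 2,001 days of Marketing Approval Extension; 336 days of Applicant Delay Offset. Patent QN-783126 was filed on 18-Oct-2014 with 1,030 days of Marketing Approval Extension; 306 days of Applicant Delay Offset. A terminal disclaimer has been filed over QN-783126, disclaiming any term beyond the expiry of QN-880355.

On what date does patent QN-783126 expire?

October 11, 2036

Natural term of QN-783126:
  Base: filing + 20 years → 18 October 2034.
  Marketing Approval Extension: +1030 days → 13 August 2037.
  Applicant Delay Offset: −306 days → 11 October 2036.
Expiry of referenced patent QN-880355:
  Base: filing + 20 years → 18 February 2033.
  Marketing Approval Extension: +2001 days → 12 August 2038.
  Applicant Delay Offset: −336 days → 10 September 2037.
Terminal disclaimer: QN-783126 expires on the earlier of 11 October 2036 and 10 September 2037.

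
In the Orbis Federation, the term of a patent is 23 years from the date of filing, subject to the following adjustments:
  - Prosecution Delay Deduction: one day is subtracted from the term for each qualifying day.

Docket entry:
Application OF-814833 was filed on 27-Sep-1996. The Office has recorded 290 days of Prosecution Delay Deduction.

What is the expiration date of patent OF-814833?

2018-12-11

Base term: filing date + 23 years → 27 September 2019.
Prosecution Delay Deduction: −290 days → 11 December 2018.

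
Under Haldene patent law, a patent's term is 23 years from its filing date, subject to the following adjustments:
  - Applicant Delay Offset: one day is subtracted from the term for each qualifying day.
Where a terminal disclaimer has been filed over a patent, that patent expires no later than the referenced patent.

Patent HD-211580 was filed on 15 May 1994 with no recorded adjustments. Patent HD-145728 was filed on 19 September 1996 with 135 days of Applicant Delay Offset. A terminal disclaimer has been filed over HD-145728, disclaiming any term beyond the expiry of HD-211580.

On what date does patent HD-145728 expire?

Natural term of HD-145728:
  Base: filing + 23 years → 19 September 2019.
  Applicant Delay Offset: −135 days → 7 May 2019.
Expiry of referenced patent HD-211580:
  Base: filing + 23 years → 15 May 2017.
Terminal disclaimer: HD-145728 expires on the earlier of 7 May 2019 and 15 May 2017.

2017-05-15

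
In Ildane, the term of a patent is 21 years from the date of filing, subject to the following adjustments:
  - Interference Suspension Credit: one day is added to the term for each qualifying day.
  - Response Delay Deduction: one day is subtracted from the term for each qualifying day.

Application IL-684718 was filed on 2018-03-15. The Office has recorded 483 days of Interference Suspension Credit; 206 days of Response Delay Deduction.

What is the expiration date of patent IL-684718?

2039-12-17

Base term: filing date + 21 years → 15 March 2039.
Interference Suspension Credit: +483 days → 10 July 2040.
Response Delay Deduction: −206 days → 17 December 2039.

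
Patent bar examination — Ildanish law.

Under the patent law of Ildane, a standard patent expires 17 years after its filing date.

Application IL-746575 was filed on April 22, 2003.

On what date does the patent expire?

April 22, 2020

Filing date + 17 years → 22 April 2020.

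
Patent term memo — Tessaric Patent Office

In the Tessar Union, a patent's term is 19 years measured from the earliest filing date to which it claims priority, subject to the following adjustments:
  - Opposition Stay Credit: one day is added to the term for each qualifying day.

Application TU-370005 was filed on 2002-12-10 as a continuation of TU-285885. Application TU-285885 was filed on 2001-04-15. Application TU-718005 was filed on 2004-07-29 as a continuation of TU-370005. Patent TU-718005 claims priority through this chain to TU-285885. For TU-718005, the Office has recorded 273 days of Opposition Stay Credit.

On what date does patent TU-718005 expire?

January 13, 2021

Earliest priority filing: 15 April 2001.
Base term: 15 April 2001 + 19 years → 15 April 2020.
Opposition Stay Credit: +273 days → 13 January 2021.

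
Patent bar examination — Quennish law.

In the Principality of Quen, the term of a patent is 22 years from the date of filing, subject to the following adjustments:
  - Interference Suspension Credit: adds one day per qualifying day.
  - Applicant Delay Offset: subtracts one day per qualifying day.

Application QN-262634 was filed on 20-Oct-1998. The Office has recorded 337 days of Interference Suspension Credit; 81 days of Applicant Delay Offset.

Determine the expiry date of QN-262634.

Base term: filing date + 22 years → 20 October 2020.
Interference Suspension Credit: +337 days → 22 September 2021.
Applicant Delay Offset: −81 days → 3 July 2021.

2021-07-03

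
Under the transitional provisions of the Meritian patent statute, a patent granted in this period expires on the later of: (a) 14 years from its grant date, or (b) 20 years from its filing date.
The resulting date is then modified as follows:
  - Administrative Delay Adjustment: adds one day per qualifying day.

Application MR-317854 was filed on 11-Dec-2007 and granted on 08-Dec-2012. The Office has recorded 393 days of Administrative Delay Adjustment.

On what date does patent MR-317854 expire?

(a) grant + 14 years → 8 December 2026.
(b) filing + 20 years → 11 December 2027.
Later of the two: 11 December 2027.
Administrative Delay Adjustment: +393 days → 7 January 2029.

2029-01-07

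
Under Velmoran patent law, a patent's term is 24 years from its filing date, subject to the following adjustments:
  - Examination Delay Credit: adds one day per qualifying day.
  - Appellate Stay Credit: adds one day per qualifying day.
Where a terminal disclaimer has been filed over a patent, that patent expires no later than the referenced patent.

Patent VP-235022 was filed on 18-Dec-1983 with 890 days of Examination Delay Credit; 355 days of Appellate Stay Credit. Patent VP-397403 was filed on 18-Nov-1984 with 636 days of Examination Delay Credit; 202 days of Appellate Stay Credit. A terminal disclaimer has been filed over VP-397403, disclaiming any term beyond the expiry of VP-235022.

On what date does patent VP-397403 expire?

2011-03-06

Natural term of VP-397403:
  Base: filing + 24 years → 18 November 2008.
  Examination Delay Credit: +636 days → 16 August 2010.
  Appellate Stay Credit: +202 days → 6 March 2011.
Expiry of referenced patent VP-235022:
  Base: filing + 24 years → 18 December 2007.
  Examination Delay Credit: +890 days → 26 May 2010.
  Appellate Stay Credit: +355 days → 16 May 2011.
Terminal disclaimer: VP-397403 expires on the earlier of 6 March 2011 and 16 May 2011.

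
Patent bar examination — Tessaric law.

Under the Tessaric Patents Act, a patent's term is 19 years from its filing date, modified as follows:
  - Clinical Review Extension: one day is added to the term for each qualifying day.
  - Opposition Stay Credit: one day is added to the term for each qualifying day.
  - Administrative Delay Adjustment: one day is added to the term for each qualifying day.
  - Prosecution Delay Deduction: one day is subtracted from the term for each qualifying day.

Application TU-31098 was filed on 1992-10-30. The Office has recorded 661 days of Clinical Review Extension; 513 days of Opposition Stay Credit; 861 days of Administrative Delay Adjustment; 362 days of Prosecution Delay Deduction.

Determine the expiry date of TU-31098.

Base term: filing date + 19 years → 30 October 2011.
Clinical Review Extension: +661 days → 21 August 2013.
Opposition Stay Credit: +513 days → 16 January 2015.
Administrative Delay Adjustment: +861 days → 26 May 2017.
Prosecution Delay Deduction: −362 days → 29 May 2016.

May 29, 2016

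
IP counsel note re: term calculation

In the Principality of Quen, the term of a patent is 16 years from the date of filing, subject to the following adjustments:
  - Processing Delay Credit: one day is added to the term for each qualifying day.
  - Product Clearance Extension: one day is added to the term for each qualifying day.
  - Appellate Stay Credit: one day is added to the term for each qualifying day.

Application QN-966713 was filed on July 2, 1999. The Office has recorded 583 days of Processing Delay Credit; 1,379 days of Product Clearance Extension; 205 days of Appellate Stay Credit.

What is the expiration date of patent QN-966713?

Base term: filing date + 16 years → 2 July 2015.
Processing Delay Credit: +583 days → 4 February 2017.
Product Clearance Extension: +1379 days → 14 November 2020.
Appellate Stay Credit: +205 days → 7 June 2021.

June 7, 2021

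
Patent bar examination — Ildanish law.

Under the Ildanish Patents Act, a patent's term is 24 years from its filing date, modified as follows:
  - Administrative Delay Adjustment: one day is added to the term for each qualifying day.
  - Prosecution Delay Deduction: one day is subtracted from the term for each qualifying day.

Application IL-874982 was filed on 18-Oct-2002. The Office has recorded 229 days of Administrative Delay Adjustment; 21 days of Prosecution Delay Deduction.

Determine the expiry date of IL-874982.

Base term: filing date + 24 years → 18 October 2026.
Administrative Delay Adjustment: +229 days → 4 June 2027.
Prosecution Delay Deduction: −21 days → 14 May 2027.

May 14, 2027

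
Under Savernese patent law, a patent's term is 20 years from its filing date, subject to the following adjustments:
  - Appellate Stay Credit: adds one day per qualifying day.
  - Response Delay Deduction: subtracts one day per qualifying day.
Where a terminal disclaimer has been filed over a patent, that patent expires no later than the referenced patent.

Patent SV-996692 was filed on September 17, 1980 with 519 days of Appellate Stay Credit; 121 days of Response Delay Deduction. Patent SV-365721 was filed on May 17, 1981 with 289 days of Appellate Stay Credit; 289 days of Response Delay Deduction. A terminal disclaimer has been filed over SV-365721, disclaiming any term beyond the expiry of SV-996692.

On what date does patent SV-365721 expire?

Natural term of SV-365721:
  Base: filing + 20 years → 17 May 2001.
  Appellate Stay Credit: +289 days → 2 March 2002.
  Response Delay Deduction: −289 days → 17 May 2001.
Expiry of referenced patent SV-996692:
  Base: filing + 20 years → 17 September 2000.
  Appellate Stay Credit: +519 days → 18 February 2002.
  Response Delay Deduction: −121 days → 20 October 2001.
Terminal disclaimer: SV-365721 expires on the earlier of 17 May 2001 and 20 October 2001.

May 17, 2001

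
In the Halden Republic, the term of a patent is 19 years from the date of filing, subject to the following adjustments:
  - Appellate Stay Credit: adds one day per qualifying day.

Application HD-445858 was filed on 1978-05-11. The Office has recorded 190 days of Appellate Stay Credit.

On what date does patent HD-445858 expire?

November 17, 1997

Base term: filing date + 19 years → 11 May 1997.
Appellate Stay Credit: +190 days → 17 November 1997.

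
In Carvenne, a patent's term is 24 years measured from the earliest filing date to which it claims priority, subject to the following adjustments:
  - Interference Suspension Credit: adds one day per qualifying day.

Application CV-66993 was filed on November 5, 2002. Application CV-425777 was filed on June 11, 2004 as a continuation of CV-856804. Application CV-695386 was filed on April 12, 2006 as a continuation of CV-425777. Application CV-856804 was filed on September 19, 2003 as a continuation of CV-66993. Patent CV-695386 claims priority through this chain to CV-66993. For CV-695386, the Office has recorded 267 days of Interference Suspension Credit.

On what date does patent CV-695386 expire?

Earliest priority filing: 5 November 2002.
Base term: 5 November 2002 + 24 years → 5 November 2026.
Interference Suspension Credit: +267 days → 30 July 2027.

July 30, 2027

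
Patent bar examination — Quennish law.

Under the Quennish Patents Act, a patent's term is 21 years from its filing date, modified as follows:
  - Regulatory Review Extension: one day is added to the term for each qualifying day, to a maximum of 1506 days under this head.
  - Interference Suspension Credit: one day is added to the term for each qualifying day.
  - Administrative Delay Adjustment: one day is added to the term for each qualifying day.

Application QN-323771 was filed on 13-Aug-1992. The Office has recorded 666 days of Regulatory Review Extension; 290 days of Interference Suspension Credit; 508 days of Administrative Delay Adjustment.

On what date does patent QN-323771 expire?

August 16, 2017

Base term: filing date + 21 years → 13 August 2013.
Regulatory Review Extension: 666 days (within the 1506-day cap) → +666 days → 10 June 2015.
Interference Suspension Credit: +290 days → 26 March 2016.
Administrative Delay Adjustment: +508 days → 16 August 2017.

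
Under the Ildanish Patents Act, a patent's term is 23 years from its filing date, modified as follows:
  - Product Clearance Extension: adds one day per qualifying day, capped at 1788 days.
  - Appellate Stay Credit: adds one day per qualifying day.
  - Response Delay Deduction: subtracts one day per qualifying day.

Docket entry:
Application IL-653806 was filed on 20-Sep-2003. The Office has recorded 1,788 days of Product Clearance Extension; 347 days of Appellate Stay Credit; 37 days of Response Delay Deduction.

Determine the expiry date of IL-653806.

Base term: filing date + 23 years → 20 September 2026.
Product Clearance Extension: 1788 days (within the 1788-day cap) → +1788 days → 13 August 2031.
Appellate Stay Credit: +347 days → 25 July 2032.
Response Delay Deduction: −37 days → 18 June 2032.

June 18, 2032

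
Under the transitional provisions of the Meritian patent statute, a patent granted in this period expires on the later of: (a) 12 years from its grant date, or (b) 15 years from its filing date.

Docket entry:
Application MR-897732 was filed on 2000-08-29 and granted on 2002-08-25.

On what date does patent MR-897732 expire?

(a) grant + 12 years → 25 August 2014.
(b) filing + 15 years → 29 August 2015.
Later of the two: 29 August 2015.

August 29, 2015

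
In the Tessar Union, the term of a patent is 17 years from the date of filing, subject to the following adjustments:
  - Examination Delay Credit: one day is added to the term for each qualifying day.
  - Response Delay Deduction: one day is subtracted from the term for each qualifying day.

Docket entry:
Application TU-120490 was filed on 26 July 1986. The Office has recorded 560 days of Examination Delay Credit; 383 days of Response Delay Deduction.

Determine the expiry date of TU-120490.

Base term: filing date + 17 years → 26 July 2003.
Examination Delay Credit: +560 days → 5 February 2005.
Response Delay Deduction: −383 days → 19 January 2004.

2004-01-19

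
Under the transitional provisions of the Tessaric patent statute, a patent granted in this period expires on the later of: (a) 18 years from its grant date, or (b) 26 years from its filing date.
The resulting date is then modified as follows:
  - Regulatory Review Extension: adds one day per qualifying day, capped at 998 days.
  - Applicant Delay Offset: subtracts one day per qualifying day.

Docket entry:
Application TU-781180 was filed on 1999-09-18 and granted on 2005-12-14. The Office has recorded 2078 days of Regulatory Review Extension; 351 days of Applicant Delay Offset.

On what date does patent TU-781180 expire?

June 27, 2027

(a) grant + 18 years → 14 December 2023.
(b) filing + 26 years → 18 September 2025.
Later of the two: 18 September 2025.
Regulatory Review Extension: 2078 days claimed exceeds the 998-day cap, so +998 days → 12 June 2028.
Applicant Delay Offset: −351 days → 27 June 2027.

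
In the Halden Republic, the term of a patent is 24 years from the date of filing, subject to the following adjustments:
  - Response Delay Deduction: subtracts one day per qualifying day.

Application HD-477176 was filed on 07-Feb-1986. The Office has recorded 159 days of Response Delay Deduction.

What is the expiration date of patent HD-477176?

Base term: filing date + 24 years → 7 February 2010.
Response Delay Deduction: −159 days → 1 September 2009.

September 1, 2009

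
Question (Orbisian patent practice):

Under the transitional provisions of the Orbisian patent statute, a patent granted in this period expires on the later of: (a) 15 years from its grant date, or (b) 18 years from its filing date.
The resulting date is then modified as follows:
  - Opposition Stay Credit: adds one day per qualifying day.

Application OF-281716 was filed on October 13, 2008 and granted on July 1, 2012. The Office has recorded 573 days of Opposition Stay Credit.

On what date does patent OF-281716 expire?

(a) grant + 15 years → 1 July 2027.
(b) filing + 18 years → 13 October 2026.
Later of the two: 1 July 2027.
Opposition Stay Credit: +573 days → 24 January 2029.

2029-01-24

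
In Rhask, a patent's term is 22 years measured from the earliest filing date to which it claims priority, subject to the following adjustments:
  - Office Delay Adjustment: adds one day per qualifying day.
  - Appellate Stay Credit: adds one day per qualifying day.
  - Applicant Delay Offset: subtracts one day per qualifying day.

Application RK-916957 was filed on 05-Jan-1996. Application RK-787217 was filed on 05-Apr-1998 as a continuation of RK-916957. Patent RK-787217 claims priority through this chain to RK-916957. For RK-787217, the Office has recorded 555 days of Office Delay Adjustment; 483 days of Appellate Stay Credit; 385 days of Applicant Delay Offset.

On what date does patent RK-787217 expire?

October 20, 2019

Earliest priority filing: 5 January 1996.
Base term: 5 January 1996 + 22 years → 5 January 2018.
Office Delay Adjustment: +555 days → 14 July 2019.
Appellate Stay Credit: +483 days → 8 November 2020.
Applicant Delay Offset: −385 days → 20 October 2019.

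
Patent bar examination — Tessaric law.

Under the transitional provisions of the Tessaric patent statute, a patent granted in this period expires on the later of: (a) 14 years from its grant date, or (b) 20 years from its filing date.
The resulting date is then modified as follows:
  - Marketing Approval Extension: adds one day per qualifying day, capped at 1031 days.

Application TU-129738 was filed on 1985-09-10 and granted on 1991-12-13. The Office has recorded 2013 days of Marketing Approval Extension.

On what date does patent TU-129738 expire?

(a) grant + 14 years → 13 December 2005.
(b) filing + 20 years → 10 September 2005.
Later of the two: 13 December 2005.
Marketing Approval Extension: 2013 days claimed exceeds the 1031-day cap, so +1031 days → 9 October 2008.

2008-10-09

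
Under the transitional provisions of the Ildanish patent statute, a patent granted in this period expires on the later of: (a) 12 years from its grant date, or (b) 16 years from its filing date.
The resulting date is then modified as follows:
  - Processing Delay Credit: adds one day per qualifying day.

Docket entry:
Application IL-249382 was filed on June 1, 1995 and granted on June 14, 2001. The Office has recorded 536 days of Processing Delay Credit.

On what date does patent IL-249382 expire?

2014-12-02

(a) grant + 12 years → 14 June 2013.
(b) filing + 16 years → 1 June 2011.
Later of the two: 14 June 2013.
Processing Delay Credit: +536 days → 2 December 2014.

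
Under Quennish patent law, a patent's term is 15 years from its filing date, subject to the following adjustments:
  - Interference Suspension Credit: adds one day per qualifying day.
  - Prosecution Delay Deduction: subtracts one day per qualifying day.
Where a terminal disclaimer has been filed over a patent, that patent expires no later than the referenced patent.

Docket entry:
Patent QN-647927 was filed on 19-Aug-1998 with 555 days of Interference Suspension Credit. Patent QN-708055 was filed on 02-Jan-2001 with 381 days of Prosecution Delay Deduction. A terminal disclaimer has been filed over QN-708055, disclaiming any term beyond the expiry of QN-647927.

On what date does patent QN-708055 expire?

December 17, 2014

Natural term of QN-708055:
  Base: filing + 15 years → 2 January 2016.
  Prosecution Delay Deduction: −381 days → 17 December 2014.
Expiry of referenced patent QN-647927:
  Base: filing + 15 years → 19 August 2013.
  Interference Suspension Credit: +555 days → 25 February 2015.
Terminal disclaimer: QN-708055 expires on the earlier of 17 December 2014 and 25 February 2015.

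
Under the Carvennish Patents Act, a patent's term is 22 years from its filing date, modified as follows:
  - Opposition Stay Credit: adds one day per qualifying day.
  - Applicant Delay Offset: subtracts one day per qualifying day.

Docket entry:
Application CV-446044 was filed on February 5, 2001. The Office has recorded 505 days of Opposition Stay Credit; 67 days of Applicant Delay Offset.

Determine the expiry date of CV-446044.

Base term: filing date + 22 years → 5 February 2023.
Opposition Stay Credit: +505 days → 24 June 2024.
Applicant Delay Offset: −67 days → 18 April 2024.

2024-04-18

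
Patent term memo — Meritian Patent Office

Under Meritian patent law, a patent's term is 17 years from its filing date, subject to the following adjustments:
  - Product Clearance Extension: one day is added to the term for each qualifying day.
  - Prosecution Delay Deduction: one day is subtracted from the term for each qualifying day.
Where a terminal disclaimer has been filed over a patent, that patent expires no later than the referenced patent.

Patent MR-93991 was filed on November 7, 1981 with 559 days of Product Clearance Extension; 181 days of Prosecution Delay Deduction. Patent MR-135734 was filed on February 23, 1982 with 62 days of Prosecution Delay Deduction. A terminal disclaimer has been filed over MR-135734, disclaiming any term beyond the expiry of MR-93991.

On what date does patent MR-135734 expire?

1998-12-23

Natural term of MR-135734:
  Base: filing + 17 years → 23 February 1999.
  Prosecution Delay Deduction: −62 days → 23 December 1998.
Expiry of referenced patent MR-93991:
  Base: filing + 17 years → 7 November 1998.
  Product Clearance Extension: +559 days → 19 May 2000.
  Prosecution Delay Deduction: −181 days → 20 November 1999.
Terminal disclaimer: MR-135734 expires on the earlier of 23 December 1998 and 20 November 1999.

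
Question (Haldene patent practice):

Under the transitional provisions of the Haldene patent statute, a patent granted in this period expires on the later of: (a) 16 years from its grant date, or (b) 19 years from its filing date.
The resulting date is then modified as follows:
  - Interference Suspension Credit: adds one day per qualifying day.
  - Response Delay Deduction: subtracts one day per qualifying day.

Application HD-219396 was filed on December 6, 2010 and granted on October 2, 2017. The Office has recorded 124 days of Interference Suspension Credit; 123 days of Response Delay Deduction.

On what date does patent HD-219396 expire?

(a) grant + 16 years → 2 October 2033.
(b) filing + 19 years → 6 December 2029.
Later of the two: 2 October 2033.
Interference Suspension Credit: +124 days → 3 February 2034.
Response Delay Deduction: −123 days → 3 October 2033.

October 3, 2033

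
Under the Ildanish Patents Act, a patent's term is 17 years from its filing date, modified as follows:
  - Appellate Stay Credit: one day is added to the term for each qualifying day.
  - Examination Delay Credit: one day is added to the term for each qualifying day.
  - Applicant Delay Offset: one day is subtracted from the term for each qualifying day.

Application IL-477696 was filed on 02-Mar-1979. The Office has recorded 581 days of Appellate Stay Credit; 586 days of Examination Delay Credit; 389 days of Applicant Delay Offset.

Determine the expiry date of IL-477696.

Base term: filing date + 17 years → 2 March 1996.
Appellate Stay Credit: +581 days → 4 October 1997.
Examination Delay Credit: +586 days → 13 May 1999.
Applicant Delay Offset: −389 days → 19 April 1998.

April 19, 1998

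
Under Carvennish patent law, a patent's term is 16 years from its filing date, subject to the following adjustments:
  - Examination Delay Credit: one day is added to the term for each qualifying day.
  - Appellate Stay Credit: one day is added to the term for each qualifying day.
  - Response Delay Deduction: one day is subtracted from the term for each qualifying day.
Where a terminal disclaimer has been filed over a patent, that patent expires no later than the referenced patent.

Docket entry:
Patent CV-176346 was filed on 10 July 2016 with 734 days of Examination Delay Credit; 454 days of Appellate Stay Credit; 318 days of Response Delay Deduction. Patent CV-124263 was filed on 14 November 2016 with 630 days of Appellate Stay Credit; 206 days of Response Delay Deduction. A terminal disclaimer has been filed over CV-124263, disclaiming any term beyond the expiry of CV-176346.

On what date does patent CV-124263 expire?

January 12, 2034

Natural term of CV-124263:
  Base: filing + 16 years → 14 November 2032.
  Appellate Stay Credit: +630 days → 6 August 2034.
  Response Delay Deduction: −206 days → 12 January 2034.
Expiry of referenced patent CV-176346:
  Base: filing + 16 years → 10 July 2032.
  Examination Delay Credit: +734 days → 14 July 2034.
  Appellate Stay Credit: +454 days → 11 October 2035.
  Response Delay Deduction: −318 days → 27 November 2034.
Terminal disclaimer: CV-124263 expires on the earlier of 12 January 2034 and 27 November 2034.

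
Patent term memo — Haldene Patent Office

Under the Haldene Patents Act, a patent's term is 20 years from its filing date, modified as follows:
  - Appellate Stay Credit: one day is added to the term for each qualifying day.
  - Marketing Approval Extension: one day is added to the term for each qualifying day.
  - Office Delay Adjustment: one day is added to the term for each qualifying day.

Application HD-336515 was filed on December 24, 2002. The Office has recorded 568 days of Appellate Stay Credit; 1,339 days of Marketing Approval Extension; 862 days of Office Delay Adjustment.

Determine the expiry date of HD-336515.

2030-07-24

Base term: filing date + 20 years → 24 December 2022.
Appellate Stay Credit: +568 days → 14 July 2024.
Marketing Approval Extension: +1339 days → 14 March 2028.
Office Delay Adjustment: +862 days → 24 July 2030.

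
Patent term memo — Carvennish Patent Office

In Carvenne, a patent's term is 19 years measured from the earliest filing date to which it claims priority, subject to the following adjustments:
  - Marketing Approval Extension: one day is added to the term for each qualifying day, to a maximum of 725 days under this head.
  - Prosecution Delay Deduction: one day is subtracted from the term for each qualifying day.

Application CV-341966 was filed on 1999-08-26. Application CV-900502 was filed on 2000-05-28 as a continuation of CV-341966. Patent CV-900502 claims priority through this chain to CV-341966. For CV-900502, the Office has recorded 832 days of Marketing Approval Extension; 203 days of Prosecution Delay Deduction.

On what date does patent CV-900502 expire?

2020-01-30

Earliest priority filing: 26 August 1999.
Base term: 26 August 1999 + 19 years → 26 August 2018.
Marketing Approval Extension: 832 days claimed exceeds the 725-day cap, so +725 days → 20 August 2020.
Prosecution Delay Deduction: −203 days → 30 January 2020.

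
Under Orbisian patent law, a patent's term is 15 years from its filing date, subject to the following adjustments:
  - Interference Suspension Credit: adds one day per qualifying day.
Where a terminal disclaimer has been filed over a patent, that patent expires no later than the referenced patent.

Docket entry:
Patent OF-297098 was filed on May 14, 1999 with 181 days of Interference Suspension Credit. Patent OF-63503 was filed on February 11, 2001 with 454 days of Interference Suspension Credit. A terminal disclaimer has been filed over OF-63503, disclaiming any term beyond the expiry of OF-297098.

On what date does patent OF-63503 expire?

2014-11-11

Natural term of OF-63503:
  Base: filing + 15 years → 11 February 2016.
  Interference Suspension Credit: +454 days → 10 May 2017.
Expiry of referenced patent OF-297098:
  Base: filing + 15 years → 14 May 2014.
  Interference Suspension Credit: +181 days → 11 November 2014.
Terminal disclaimer: OF-63503 expires on the earlier of 10 May 2017 and 11 November 2014.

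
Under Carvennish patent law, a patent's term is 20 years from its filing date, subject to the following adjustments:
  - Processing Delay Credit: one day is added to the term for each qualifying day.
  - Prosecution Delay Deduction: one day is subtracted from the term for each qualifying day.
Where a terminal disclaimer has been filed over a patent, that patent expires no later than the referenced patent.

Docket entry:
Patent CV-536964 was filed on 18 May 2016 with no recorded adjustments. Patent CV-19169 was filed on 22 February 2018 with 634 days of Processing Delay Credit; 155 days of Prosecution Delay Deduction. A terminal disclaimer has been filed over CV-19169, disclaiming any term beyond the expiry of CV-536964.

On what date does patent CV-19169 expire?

Natural term of CV-19169:
  Base: filing + 20 years → 22 February 2038.
  Processing Delay Credit: +634 days → 18 November 2039.
  Prosecution Delay Deduction: −155 days → 16 June 2039.
Expiry of referenced patent CV-536964:
  Base: filing + 20 years → 18 May 2036.
Terminal disclaimer: CV-19169 expires on the earlier of 16 June 2039 and 18 May 2036.

2036-05-18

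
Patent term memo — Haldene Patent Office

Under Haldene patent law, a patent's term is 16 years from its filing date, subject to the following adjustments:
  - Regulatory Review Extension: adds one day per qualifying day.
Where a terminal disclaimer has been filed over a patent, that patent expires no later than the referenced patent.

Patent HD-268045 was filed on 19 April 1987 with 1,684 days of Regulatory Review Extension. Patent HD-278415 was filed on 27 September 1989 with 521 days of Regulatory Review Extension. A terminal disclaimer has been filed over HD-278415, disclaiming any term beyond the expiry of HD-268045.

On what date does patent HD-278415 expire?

2007-03-02

Natural term of HD-278415:
  Base: filing + 16 years → 27 September 2005.
  Regulatory Review Extension: +521 days → 2 March 2007.
Expiry of referenced patent HD-268045:
  Base: filing + 16 years → 19 April 2003.
  Regulatory Review Extension: +1684 days → 28 November 2007.
Terminal disclaimer: HD-278415 expires on the earlier of 2 March 2007 and 28 November 2007.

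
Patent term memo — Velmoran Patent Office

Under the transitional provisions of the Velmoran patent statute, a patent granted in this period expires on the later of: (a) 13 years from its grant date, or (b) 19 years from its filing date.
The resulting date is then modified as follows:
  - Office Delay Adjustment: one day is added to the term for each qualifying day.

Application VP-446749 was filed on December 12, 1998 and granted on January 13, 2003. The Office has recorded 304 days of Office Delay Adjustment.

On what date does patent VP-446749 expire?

(a) grant + 13 years → 13 January 2016.
(b) filing + 19 years → 12 December 2017.
Later of the two: 12 December 2017.
Office Delay Adjustment: +304 days → 12 October 2018.

October 12, 2018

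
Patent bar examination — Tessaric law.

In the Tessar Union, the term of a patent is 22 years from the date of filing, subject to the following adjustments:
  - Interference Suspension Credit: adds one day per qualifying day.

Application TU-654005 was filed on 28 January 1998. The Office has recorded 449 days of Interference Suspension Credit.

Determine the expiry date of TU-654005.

2021-04-21

Base term: filing date + 22 years → 28 January 2020.
Interference Suspension Credit: +449 days → 21 April 2021.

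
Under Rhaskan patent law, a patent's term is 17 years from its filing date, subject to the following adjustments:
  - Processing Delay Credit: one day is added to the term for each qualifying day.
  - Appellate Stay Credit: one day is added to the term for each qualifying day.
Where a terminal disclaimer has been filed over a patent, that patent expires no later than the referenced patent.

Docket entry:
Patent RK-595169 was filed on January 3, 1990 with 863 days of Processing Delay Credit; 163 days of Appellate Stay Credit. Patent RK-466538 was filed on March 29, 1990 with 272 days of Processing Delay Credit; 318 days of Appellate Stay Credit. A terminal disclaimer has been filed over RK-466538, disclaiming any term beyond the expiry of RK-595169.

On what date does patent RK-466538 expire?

2008-11-08

Natural term of RK-466538:
  Base: filing + 17 years → 29 March 2007.
  Processing Delay Credit: +272 days → 26 December 2007.
  Appellate Stay Credit: +318 days → 8 November 2008.
Expiry of referenced patent RK-595169:
  Base: filing + 17 years → 3 January 2007.
  Processing Delay Credit: +863 days → 15 May 2009.
  Appellate Stay Credit: +163 days → 25 October 2009.
Terminal disclaimer: RK-466538 expires on the earlier of 8 November 2008 and 25 October 2009.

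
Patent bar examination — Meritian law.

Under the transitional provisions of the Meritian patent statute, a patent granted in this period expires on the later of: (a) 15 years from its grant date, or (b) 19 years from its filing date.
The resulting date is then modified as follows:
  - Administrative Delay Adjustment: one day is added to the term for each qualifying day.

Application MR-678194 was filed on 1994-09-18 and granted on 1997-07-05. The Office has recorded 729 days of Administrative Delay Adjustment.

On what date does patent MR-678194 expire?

2015-09-17

(a) grant + 15 years → 5 July 2012.
(b) filing + 19 years → 18 September 2013.
Later of the two: 18 September 2013.
Administrative Delay Adjustment: +729 days → 17 September 2015.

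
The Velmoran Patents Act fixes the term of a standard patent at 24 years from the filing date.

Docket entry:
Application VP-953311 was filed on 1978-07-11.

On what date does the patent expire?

July 11, 2002

Filing date + 24 years → 11 July 2002.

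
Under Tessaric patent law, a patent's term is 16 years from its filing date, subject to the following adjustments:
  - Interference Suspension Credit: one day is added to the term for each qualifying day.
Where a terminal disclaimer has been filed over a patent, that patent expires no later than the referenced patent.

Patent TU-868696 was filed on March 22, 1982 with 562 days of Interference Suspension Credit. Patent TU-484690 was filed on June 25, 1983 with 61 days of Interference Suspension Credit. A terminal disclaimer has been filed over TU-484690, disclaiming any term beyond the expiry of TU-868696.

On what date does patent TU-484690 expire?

1999-08-25

Natural term of TU-484690:
  Base: filing + 16 years → 25 June 1999.
  Interference Suspension Credit: +61 days → 25 August 1999.
Expiry of referenced patent TU-868696:
  Base: filing + 16 years → 22 March 1998.
  Interference Suspension Credit: +562 days → 5 October 1999.
Terminal disclaimer: TU-484690 expires on the earlier of 25 August 1999 and 5 October 1999.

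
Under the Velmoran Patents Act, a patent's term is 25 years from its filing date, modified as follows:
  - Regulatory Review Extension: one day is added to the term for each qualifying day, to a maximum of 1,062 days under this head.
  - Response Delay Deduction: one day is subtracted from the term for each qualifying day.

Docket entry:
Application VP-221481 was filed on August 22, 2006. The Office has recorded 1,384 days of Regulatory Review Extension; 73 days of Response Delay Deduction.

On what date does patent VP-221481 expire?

Base term: filing date + 25 years → 22 August 2031.
Regulatory Review Extension: 1384 days claimed exceeds the 1062-day cap, so +1062 days → 19 July 2034.
Response Delay Deduction: −73 days → 7 May 2034.

2034-05-07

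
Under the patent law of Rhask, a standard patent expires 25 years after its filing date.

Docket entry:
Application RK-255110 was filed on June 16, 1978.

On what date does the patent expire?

2003-06-16

Filing date + 25 years → 16 June 2003.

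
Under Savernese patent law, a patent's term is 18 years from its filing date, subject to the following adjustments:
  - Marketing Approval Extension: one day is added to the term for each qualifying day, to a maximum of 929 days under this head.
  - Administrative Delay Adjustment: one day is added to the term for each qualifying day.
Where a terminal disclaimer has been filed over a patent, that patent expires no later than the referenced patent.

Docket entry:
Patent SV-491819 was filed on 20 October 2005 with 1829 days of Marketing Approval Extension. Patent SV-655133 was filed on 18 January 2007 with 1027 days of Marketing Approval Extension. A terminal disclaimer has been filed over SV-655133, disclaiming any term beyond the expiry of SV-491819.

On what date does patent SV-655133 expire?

May 6, 2026

Natural term of SV-655133:
  Base: filing + 18 years → 18 January 2025.
  Marketing Approval Extension: 1027 days claimed exceeds the 929-day cap, so +929 days → 5 August 2027.
Expiry of referenced patent SV-491819:
  Base: filing + 18 years → 20 October 2023.
  Marketing Approval Extension: 1829 days claimed exceeds the 929-day cap, so +929 days → 6 May 2026.
Terminal disclaimer: SV-655133 expires on the earlier of 5 August 2027 and 6 May 2026.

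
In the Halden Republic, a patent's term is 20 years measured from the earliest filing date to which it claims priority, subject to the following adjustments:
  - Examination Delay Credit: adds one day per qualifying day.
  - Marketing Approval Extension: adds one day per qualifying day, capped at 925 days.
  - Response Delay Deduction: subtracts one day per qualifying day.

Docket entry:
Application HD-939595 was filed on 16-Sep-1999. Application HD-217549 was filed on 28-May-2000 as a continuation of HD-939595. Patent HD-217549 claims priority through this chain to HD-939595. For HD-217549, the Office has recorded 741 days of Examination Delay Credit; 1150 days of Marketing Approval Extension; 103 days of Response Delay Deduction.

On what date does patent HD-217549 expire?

Earliest priority filing: 16 September 1999.
Base term: 16 September 1999 + 20 years → 16 September 2019.
Examination Delay Credit: +741 days → 26 September 2021.
Marketing Approval Extension: 1150 days claimed exceeds the 925-day cap, so +925 days → 8 April 2024.
Response Delay Deduction: −103 days → 27 December 2023.

December 27, 2023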